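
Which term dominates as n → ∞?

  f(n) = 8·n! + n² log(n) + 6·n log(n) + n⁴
8·n!

Looking at each term:
  - 8·n! is O(n!)
  - n² log(n) is O(n² log n)
  - 6·n log(n) is O(n log n)
  - n⁴ is O(n⁴)

The term 8·n! (O(n!)) grows fastest and dominates all others.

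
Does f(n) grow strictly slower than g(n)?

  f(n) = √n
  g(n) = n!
True

f(n) = √n is O(√n), and g(n) = n! is O(n!).
Since O(√n) grows strictly slower than O(n!), f(n) = o(g(n)) is true.
This means lim(n→∞) f(n)/g(n) = 0.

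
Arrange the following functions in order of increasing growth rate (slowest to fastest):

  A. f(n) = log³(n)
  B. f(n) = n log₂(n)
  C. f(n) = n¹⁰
A < B < C

Comparing growth rates:
A = log³(n) is O(log³ n)
B = n log₂(n) is O(n log n)
C = n¹⁰ is O(n¹⁰)

Therefore, the order from slowest to fastest is: A < B < C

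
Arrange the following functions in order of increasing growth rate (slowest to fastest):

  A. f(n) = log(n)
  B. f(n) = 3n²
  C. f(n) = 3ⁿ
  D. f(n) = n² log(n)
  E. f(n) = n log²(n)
A < E < B < D < C

Comparing growth rates:
A = log(n) is O(log n)
E = n log²(n) is O(n log² n)
B = 3n² is O(n²)
D = n² log(n) is O(n² log n)
C = 3ⁿ is O(3ⁿ)

Therefore, the order from slowest to fastest is: A < E < B < D < C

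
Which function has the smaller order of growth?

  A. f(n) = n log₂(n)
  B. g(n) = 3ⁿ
A

f(n) = n log₂(n) is O(n log n), while g(n) = 3ⁿ is O(3ⁿ).
Since O(n log n) grows slower than O(3ⁿ), f(n) is dominated.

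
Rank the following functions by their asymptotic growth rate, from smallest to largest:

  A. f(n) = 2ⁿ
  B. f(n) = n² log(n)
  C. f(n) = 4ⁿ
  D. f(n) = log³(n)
D < B < A < C

Comparing growth rates:
D = log³(n) is O(log³ n)
B = n² log(n) is O(n² log n)
A = 2ⁿ is O(2ⁿ)
C = 4ⁿ is O(4ⁿ)

Therefore, the order from slowest to fastest is: D < B < A < C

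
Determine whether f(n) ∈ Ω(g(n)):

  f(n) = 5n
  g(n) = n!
False

f(n) = 5n is O(n), and g(n) = n! is O(n!).
Since O(n) grows slower than O(n!), f(n) = Ω(g(n)) is false.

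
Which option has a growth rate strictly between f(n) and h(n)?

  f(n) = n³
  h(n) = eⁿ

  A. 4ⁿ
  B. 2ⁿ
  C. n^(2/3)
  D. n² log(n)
B

We need g(n) with n³ = o(g(n)) and g(n) = o(eⁿ), i.e. O(n³) ≺ g ≺ O(eⁿ).
Check each option:
  A. 4ⁿ — O(4ⁿ) does not grow strictly slower than h(n)
  B. 2ⁿ — O(2ⁿ) is strictly between O(n³) and O(eⁿ) ✓
  C. n^(2/3) — O(n^(2/3)) does not grow strictly faster than f(n)
  D. n² log(n) — O(n² log n) does not grow strictly faster than f(n)

Only option B (2ⁿ) lies strictly between.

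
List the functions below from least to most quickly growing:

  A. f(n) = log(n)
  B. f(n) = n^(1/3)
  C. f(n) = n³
A < B < C

Comparing growth rates:
A = log(n) is O(log n)
B = n^(1/3) is O(n^(1/3))
C = n³ is O(n³)

Therefore, the order from slowest to fastest is: A < B < C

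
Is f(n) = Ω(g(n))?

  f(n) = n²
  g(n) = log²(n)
True

f(n) = n² is O(n²), and g(n) = log²(n) is O(log² n).
Since O(n²) grows at least as fast as O(log² n), f(n) = Ω(g(n)) is true.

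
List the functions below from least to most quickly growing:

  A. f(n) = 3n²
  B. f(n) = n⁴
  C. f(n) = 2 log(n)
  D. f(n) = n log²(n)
C < D < A < B

Comparing growth rates:
C = 2 log(n) is O(log n)
D = n log²(n) is O(n log² n)
A = 3n² is O(n²)
B = n⁴ is O(n⁴)

Therefore, the order from slowest to fastest is: C < D < A < B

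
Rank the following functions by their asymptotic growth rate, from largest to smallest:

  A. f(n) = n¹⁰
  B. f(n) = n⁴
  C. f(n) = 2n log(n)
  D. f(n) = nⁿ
D > A > B > C

Comparing growth rates:
D = nⁿ is O(nⁿ)
A = n¹⁰ is O(n¹⁰)
B = n⁴ is O(n⁴)
C = 2n log(n) is O(n log n)

Therefore, the order from fastest to slowest is: D > A > B > C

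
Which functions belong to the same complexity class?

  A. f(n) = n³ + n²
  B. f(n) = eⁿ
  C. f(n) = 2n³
A and C

Examining each function:
  A. n³ + n² is O(n³)
  B. eⁿ is O(eⁿ)
  C. 2n³ is O(n³)

Functions A and C both have the same complexity class.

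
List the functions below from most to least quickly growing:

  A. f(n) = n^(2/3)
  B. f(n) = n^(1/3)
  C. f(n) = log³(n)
A > B > C

Comparing growth rates:
A = n^(2/3) is O(n^(2/3))
B = n^(1/3) is O(n^(1/3))
C = log³(n) is O(log³ n)

Therefore, the order from fastest to slowest is: A > B > C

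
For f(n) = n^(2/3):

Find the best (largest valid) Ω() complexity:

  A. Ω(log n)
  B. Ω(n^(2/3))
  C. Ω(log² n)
B

f(n) = n^(2/3) is Ω(n^(2/3)).
All listed options are valid Big-Ω bounds (lower bounds),
but Ω(n^(2/3)) is the tightest (largest valid bound).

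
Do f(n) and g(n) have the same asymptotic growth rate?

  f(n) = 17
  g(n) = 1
True

f(n) = 17 and g(n) = 1 are both O(1).
Since they have the same asymptotic growth rate, f(n) = Θ(g(n)) is true.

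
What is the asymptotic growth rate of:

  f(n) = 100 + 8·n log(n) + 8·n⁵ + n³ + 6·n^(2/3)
Θ(n⁵)

Order the terms by growth rate: 100 ≺ 6·n^(2/3) ≺ 8·n log(n) ≺ n³ ≺ 8·n⁵.
The fastest-growing term 8·n⁵ dominates as n → ∞; dropping its constant factor gives Θ(n⁵).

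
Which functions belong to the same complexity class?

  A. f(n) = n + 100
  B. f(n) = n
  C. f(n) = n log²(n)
A and B

Examining each function:
  A. n + 100 is O(n)
  B. n is O(n)
  C. n log²(n) is O(n log² n)

Functions A and B both have the same complexity class.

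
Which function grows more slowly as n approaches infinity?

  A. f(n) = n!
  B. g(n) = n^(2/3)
B

f(n) = n! is O(n!), while g(n) = n^(2/3) is O(n^(2/3)).
Since O(n^(2/3)) grows slower than O(n!), g(n) is dominated.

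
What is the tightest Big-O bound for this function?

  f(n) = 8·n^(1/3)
O(n^(1/3))

The dominant term in 8·n^(1/3) is 8·n^(1/3), which is Θ(n^(1/3)).
Constants are absorbed, so the tightest bound is O(n^(1/3)).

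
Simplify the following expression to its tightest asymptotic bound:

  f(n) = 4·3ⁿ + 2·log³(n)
Θ(3ⁿ)

Order the terms by growth rate: 2·log³(n) ≺ 4·3ⁿ.
The fastest-growing term 4·3ⁿ dominates as n → ∞; dropping its constant factor gives Θ(3ⁿ).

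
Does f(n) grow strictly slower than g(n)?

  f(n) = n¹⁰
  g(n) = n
False

f(n) = n¹⁰ is O(n¹⁰), and g(n) = n is O(n).
Since O(n¹⁰) grows faster than or equal to O(n), f(n) = o(g(n)) is false.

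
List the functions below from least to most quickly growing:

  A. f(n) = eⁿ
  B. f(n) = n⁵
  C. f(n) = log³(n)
C < B < A

Comparing growth rates:
C = log³(n) is O(log³ n)
B = n⁵ is O(n⁵)
A = eⁿ is O(eⁿ)

Therefore, the order from slowest to fastest is: C < B < A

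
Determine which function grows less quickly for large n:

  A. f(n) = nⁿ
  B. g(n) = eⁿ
B

f(n) = nⁿ is O(nⁿ), while g(n) = eⁿ is O(eⁿ).
Since O(eⁿ) grows slower than O(nⁿ), g(n) is dominated.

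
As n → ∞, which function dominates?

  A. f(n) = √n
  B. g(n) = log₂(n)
A

f(n) = √n is O(√n), while g(n) = log₂(n) is O(log n).
Since O(√n) grows faster than O(log n), f(n) dominates.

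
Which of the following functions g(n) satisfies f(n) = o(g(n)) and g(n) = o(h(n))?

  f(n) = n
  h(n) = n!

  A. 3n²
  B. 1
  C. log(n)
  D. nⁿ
A

We need g(n) with n = o(g(n)) and g(n) = o(n!), i.e. O(n) ≺ g ≺ O(n!).
Check each option:
  A. 3n² — O(n²) is strictly between O(n) and O(n!) ✓
  B. 1 — O(1) does not grow strictly faster than f(n)
  C. log(n) — O(log n) does not grow strictly faster than f(n)
  D. nⁿ — O(nⁿ) does not grow strictly slower than h(n)

Only option A (3n²) lies strictly between.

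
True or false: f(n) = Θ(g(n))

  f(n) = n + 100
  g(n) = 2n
True

f(n) = n + 100 and g(n) = 2n are both O(n).
Since they have the same asymptotic growth rate, f(n) = Θ(g(n)) is true.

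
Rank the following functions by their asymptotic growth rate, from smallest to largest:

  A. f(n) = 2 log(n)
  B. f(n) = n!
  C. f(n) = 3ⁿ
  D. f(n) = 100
D < A < C < B

Comparing growth rates:
D = 100 is O(1)
A = 2 log(n) is O(log n)
C = 3ⁿ is O(3ⁿ)
B = n! is O(n!)

Therefore, the order from slowest to fastest is: D < A < C < B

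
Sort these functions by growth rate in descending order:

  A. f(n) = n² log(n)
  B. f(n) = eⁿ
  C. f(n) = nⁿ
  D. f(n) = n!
C > D > B > A

Comparing growth rates:
C = nⁿ is O(nⁿ)
D = n! is O(n!)
B = eⁿ is O(eⁿ)
A = n² log(n) is O(n² log n)

Therefore, the order from fastest to slowest is: C > D > B > A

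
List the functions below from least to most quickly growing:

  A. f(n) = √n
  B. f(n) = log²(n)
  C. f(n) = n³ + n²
B < A < C

Comparing growth rates:
B = log²(n) is O(log² n)
A = √n is O(√n)
C = n³ + n² is O(n³)

Therefore, the order from slowest to fastest is: B < A < C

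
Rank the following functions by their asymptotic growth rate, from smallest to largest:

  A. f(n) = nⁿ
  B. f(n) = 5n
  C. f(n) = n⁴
B < C < A

Comparing growth rates:
B = 5n is O(n)
C = n⁴ is O(n⁴)
A = nⁿ is O(nⁿ)

Therefore, the order from slowest to fastest is: B < C < A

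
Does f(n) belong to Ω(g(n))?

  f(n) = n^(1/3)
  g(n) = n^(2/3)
False

f(n) = n^(1/3) is O(n^(1/3)), and g(n) = n^(2/3) is O(n^(2/3)).
Since O(n^(1/3)) grows slower than O(n^(2/3)), f(n) = Ω(g(n)) is false.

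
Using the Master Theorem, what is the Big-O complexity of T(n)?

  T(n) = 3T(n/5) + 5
Θ(n^log₅(3))

Master Theorem: a = 3, b = 5, f(n) = 5.
Compute the critical exponent d = log₅(3) = 0.683.
Compare f(n) = Θ(1) against n^d:
  k = 0 < d = 0.683, so f(n) = O(n^(d-ε)) — Case 1.
  The recursion cost dominates: T(n) = Θ(n^d) = Θ(n^log₅(3)).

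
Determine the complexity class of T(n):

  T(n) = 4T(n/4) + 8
Θ(n)

Master Theorem: a = 4, b = 4, f(n) = 8.
Compute the critical exponent d = log₄(4) = 1.
Compare f(n) = Θ(1) against n^d:
  k = 0 < d = 1, so f(n) = O(n^(d-ε)) — Case 1.
  The recursion cost dominates: T(n) = Θ(n^d) = Θ(n).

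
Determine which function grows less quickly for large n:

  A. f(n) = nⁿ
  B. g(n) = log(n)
B

f(n) = nⁿ is O(nⁿ), while g(n) = log(n) is O(log n).
Since O(log n) grows slower than O(nⁿ), g(n) is dominated.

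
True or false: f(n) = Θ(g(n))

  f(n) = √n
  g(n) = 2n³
False

f(n) = √n is O(√n), and g(n) = 2n³ is O(n³).
Since they have different growth rates, f(n) = Θ(g(n)) is false.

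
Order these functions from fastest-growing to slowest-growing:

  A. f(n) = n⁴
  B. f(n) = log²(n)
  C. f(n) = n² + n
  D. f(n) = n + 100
A > C > D > B

Comparing growth rates:
A = n⁴ is O(n⁴)
C = n² + n is O(n²)
D = n + 100 is O(n)
B = log²(n) is O(log² n)

Therefore, the order from fastest to slowest is: A > C > D > B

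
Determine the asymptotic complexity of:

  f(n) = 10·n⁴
O(n⁴)

The dominant term in 10·n⁴ is 10·n⁴, which is Θ(n⁴).
Constants are absorbed, so the tightest bound is O(n⁴).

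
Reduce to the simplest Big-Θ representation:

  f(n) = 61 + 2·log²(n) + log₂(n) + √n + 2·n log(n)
Θ(n log n)

Order the terms by growth rate: 61 ≺ log₂(n) ≺ 2·log²(n) ≺ √n ≺ 2·n log(n).
The fastest-growing term 2·n log(n) dominates as n → ∞; dropping its constant factor gives Θ(n log n).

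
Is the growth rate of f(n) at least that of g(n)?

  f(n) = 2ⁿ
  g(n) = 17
True

f(n) = 2ⁿ is O(2ⁿ), and g(n) = 17 is O(1).
Since O(2ⁿ) grows at least as fast as O(1), f(n) = Ω(g(n)) is true.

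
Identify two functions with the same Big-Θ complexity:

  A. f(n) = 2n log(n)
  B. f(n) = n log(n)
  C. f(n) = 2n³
A and B

Examining each function:
  A. 2n log(n) is O(n log n)
  B. n log(n) is O(n log n)
  C. 2n³ is O(n³)

Functions A and B both have the same complexity class.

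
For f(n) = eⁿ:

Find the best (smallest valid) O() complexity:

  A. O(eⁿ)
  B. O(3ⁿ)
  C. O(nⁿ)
A

f(n) = eⁿ is O(eⁿ).
All listed options are valid Big-O bounds (upper bounds),
but O(eⁿ) is the tightest (smallest valid bound).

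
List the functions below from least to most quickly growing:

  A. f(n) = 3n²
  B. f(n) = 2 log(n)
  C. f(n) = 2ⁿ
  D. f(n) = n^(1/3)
B < D < A < C

Comparing growth rates:
B = 2 log(n) is O(log n)
D = n^(1/3) is O(n^(1/3))
A = 3n² is O(n²)
C = 2ⁿ is O(2ⁿ)

Therefore, the order from slowest to fastest is: B < D < A < C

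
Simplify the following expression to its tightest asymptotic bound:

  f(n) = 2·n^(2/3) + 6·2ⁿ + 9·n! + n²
Θ(n!)

Order the terms by growth rate: 2·n^(2/3) ≺ n² ≺ 6·2ⁿ ≺ 9·n!.
The fastest-growing term 9·n! dominates as n → ∞; dropping its constant factor gives Θ(n!).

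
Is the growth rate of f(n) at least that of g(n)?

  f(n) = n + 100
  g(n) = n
True

f(n) = n + 100 and g(n) = n are both O(n).
Big-Ω permits equal growth rates (f ≥ c·g for some c > 0), so f(n) = Ω(g(n)) is true.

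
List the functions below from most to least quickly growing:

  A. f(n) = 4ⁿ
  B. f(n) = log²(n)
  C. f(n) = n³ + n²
A > C > B

Comparing growth rates:
A = 4ⁿ is O(4ⁿ)
C = n³ + n² is O(n³)
B = log²(n) is O(log² n)

Therefore, the order from fastest to slowest is: A > C > B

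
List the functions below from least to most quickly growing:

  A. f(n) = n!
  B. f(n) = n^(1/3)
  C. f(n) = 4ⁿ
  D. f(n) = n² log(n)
B < D < C < A

Comparing growth rates:
B = n^(1/3) is O(n^(1/3))
D = n² log(n) is O(n² log n)
C = 4ⁿ is O(4ⁿ)
A = n! is O(n!)

Therefore, the order from slowest to fastest is: B < D < C < A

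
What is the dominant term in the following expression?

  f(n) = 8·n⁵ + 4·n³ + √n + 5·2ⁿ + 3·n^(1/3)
5·2ⁿ

Looking at each term:
  - 8·n⁵ is O(n⁵)
  - 4·n³ is O(n³)
  - √n is O(√n)
  - 5·2ⁿ is O(2ⁿ)
  - 3·n^(1/3) is O(n^(1/3))

The term 5·2ⁿ (O(2ⁿ)) grows fastest and dominates all others.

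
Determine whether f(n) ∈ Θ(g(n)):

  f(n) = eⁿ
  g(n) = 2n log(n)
False

f(n) = eⁿ is O(eⁿ), and g(n) = 2n log(n) is O(n log n).
Since they have different growth rates, f(n) = Θ(g(n)) is false.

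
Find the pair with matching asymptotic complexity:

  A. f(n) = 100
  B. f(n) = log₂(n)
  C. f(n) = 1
A and C

Examining each function:
  A. 100 is O(1)
  B. log₂(n) is O(log n)
  C. 1 is O(1)

Functions A and C both have the same complexity class.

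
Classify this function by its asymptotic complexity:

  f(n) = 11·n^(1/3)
O(n^(1/3))

The dominant term in 11·n^(1/3) is 11·n^(1/3), which is Θ(n^(1/3)).
Constants are absorbed, so the tightest bound is O(n^(1/3)).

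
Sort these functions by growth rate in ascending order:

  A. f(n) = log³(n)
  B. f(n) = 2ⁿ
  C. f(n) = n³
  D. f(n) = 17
D < A < C < B

Comparing growth rates:
D = 17 is O(1)
A = log³(n) is O(log³ n)
C = n³ is O(n³)
B = 2ⁿ is O(2ⁿ)

Therefore, the order from slowest to fastest is: D < A < C < B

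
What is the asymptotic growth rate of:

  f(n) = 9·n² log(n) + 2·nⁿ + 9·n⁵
Θ(nⁿ)

Order the terms by growth rate: 9·n² log(n) ≺ 9·n⁵ ≺ 2·nⁿ.
The fastest-growing term 2·nⁿ dominates as n → ∞; dropping its constant factor gives Θ(nⁿ).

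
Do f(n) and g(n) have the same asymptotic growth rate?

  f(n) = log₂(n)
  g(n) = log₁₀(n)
True

f(n) = log₂(n) and g(n) = log₁₀(n) are both O(log n).
Since they have the same asymptotic growth rate, f(n) = Θ(g(n)) is true.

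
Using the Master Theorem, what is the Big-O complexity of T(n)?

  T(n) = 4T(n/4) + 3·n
Θ(n log n)

Master Theorem: a = 4, b = 4, f(n) = 3·n.
Compute the critical exponent d = log₄(4) = 1.
Compare f(n) = Θ(n) against n^d:
  k = 1 = d, so f(n) = Θ(n^d) — Case 2.
  Work is balanced across levels: T(n) = Θ(n^d log n) = Θ(n log n).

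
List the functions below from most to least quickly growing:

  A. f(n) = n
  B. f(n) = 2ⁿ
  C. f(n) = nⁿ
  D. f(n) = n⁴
C > B > D > A

Comparing growth rates:
C = nⁿ is O(nⁿ)
B = 2ⁿ is O(2ⁿ)
D = n⁴ is O(n⁴)
A = n is O(n)

Therefore, the order from fastest to slowest is: C > B > D > A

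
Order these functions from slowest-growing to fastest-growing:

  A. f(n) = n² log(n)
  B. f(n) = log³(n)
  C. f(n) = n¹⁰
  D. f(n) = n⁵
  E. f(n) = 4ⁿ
B < A < D < C < E

Comparing growth rates:
B = log³(n) is O(log³ n)
A = n² log(n) is O(n² log n)
D = n⁵ is O(n⁵)
C = n¹⁰ is O(n¹⁰)
E = 4ⁿ is O(4ⁿ)

Therefore, the order from slowest to fastest is: B < A < D < C < E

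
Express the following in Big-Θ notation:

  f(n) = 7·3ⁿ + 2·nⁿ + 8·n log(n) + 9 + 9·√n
Θ(nⁿ)

Order the terms by growth rate: 9 ≺ 9·√n ≺ 8·n log(n) ≺ 7·3ⁿ ≺ 2·nⁿ.
The fastest-growing term 2·nⁿ dominates as n → ∞; dropping its constant factor gives Θ(nⁿ).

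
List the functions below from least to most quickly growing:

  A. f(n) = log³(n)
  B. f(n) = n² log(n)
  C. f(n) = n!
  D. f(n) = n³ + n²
A < B < D < C

Comparing growth rates:
A = log³(n) is O(log³ n)
B = n² log(n) is O(n² log n)
D = n³ + n² is O(n³)
C = n! is O(n!)

Therefore, the order from slowest to fastest is: A < B < D < C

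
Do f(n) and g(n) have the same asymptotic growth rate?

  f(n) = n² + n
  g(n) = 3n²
True

f(n) = n² + n and g(n) = 3n² are both O(n²).
Since they have the same asymptotic growth rate, f(n) = Θ(g(n)) is true.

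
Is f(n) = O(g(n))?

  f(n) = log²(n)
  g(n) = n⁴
True

f(n) = log²(n) is O(log² n), and g(n) = n⁴ is O(n⁴).
Since O(log² n) ⊆ O(n⁴) (f grows no faster than g), f(n) = O(g(n)) is true.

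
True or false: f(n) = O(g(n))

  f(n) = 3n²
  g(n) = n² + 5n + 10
True

f(n) = 3n² and g(n) = n² + 5n + 10 are both O(n²).
Big-O permits equal growth rates (f ≤ c·g for some c), so f(n) = O(g(n)) is true.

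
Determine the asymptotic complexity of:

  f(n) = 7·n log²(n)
O(n log² n)

The dominant term in 7·n log²(n) is 7·n log²(n), which is Θ(n log² n).
Constants are absorbed, so the tightest bound is O(n log² n).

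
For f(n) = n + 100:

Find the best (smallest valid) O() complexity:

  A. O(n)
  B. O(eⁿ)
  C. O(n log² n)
A

f(n) = n + 100 is O(n).
All listed options are valid Big-O bounds (upper bounds),
but O(n) is the tightest (smallest valid bound).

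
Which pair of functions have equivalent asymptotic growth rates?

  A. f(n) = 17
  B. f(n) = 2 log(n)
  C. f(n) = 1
A and C

Examining each function:
  A. 17 is O(1)
  B. 2 log(n) is O(log n)
  C. 1 is O(1)

Functions A and C both have the same complexity class.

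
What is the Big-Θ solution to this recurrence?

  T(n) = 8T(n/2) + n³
Θ(n³ log n)

Master Theorem: a = 8, b = 2, f(n) = n³.
Compute the critical exponent d = log₂(8) = 3.
Compare f(n) = Θ(n³) against n^d:
  k = 3 = d, so f(n) = Θ(n^d) — Case 2.
  Work is balanced across levels: T(n) = Θ(n^d log n) = Θ(n³ log n).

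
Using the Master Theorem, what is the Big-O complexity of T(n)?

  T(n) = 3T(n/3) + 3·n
Θ(n log n)

Master Theorem: a = 3, b = 3, f(n) = 3·n.
Compute the critical exponent d = log₃(3) = 1.
Compare f(n) = Θ(n) against n^d:
  k = 1 = d, so f(n) = Θ(n^d) — Case 2.
  Work is balanced across levels: T(n) = Θ(n^d log n) = Θ(n log n).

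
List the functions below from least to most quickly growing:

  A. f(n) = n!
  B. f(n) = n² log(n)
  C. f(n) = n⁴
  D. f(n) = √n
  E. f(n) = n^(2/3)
D < E < B < C < A

Comparing growth rates:
D = √n is O(√n)
E = n^(2/3) is O(n^(2/3))
B = n² log(n) is O(n² log n)
C = n⁴ is O(n⁴)
A = n! is O(n!)

Therefore, the order from slowest to fastest is: D < E < B < C < A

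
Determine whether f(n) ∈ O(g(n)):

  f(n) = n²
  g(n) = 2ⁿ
True

f(n) = n² is O(n²), and g(n) = 2ⁿ is O(2ⁿ).
Since O(n²) ⊆ O(2ⁿ) (f grows no faster than g), f(n) = O(g(n)) is true.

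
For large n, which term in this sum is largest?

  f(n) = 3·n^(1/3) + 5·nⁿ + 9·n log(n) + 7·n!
5·nⁿ

Looking at each term:
  - 3·n^(1/3) is O(n^(1/3))
  - 5·nⁿ is O(nⁿ)
  - 9·n log(n) is O(n log n)
  - 7·n! is O(n!)

The term 5·nⁿ (O(nⁿ)) grows fastest and dominates all others.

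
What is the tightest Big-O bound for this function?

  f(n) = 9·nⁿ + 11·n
O(nⁿ)

The dominant term in 9·nⁿ + 11·n is 9·nⁿ, which is Θ(nⁿ).
Lower-order terms (11·n) are asymptotically negligible.
Constants are absorbed, so the tightest bound is O(nⁿ).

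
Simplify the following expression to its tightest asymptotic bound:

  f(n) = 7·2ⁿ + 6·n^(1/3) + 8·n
Θ(2ⁿ)

Order the terms by growth rate: 6·n^(1/3) ≺ 8·n ≺ 7·2ⁿ.
The fastest-growing term 7·2ⁿ dominates as n → ∞; dropping its constant factor gives Θ(2ⁿ).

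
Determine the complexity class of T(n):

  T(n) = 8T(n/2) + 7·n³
Θ(n³ log n)

Master Theorem: a = 8, b = 2, f(n) = 7·n³.
Compute the critical exponent d = log₂(8) = 3.
Compare f(n) = Θ(n³) against n^d:
  k = 3 = d, so f(n) = Θ(n^d) — Case 2.
  Work is balanced across levels: T(n) = Θ(n^d log n) = Θ(n³ log n).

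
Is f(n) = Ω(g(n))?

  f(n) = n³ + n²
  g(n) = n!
False

f(n) = n³ + n² is O(n³), and g(n) = n! is O(n!).
Since O(n³) grows slower than O(n!), f(n) = Ω(g(n)) is false.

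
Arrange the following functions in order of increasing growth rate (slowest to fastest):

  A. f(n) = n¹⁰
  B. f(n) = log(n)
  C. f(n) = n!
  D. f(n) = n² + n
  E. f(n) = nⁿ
B < D < A < C < E

Comparing growth rates:
B = log(n) is O(log n)
D = n² + n is O(n²)
A = n¹⁰ is O(n¹⁰)
C = n! is O(n!)
E = nⁿ is O(nⁿ)

Therefore, the order from slowest to fastest is: B < D < A < C < E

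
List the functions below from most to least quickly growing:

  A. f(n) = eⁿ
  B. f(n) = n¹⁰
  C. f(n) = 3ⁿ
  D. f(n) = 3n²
C > A > B > D

Comparing growth rates:
C = 3ⁿ is O(3ⁿ)
A = eⁿ is O(eⁿ)
B = n¹⁰ is O(n¹⁰)
D = 3n² is O(n²)

Therefore, the order from fastest to slowest is: C > A > B > D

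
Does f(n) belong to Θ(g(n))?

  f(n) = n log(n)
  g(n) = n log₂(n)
True

f(n) = n log(n) and g(n) = n log₂(n) are both O(n log n).
Since they have the same asymptotic growth rate, f(n) = Θ(g(n)) is true.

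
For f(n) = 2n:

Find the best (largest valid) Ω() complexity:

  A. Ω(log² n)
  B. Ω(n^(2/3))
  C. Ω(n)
C

f(n) = 2n is Ω(n).
All listed options are valid Big-Ω bounds (lower bounds),
but Ω(n) is the tightest (largest valid bound).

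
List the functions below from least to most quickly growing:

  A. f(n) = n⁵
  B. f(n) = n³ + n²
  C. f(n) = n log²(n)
C < B < A

Comparing growth rates:
C = n log²(n) is O(n log² n)
B = n³ + n² is O(n³)
A = n⁵ is O(n⁵)

Therefore, the order from slowest to fastest is: C < B < A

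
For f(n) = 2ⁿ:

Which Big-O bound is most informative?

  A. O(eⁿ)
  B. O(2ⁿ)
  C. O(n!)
B

f(n) = 2ⁿ is O(2ⁿ).
All listed options are valid Big-O bounds (upper bounds),
but O(2ⁿ) is the tightest (smallest valid bound).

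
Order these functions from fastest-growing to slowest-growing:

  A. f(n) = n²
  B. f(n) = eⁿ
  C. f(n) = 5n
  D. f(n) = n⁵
B > D > A > C

Comparing growth rates:
B = eⁿ is O(eⁿ)
D = n⁵ is O(n⁵)
A = n² is O(n²)
C = 5n is O(n)

Therefore, the order from fastest to slowest is: B > D > A > C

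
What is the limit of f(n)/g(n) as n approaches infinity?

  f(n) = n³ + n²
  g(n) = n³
1

Since n³ + n² and n³ have the same growth rate (O(n³)),
the ratio converges to a constant: 1.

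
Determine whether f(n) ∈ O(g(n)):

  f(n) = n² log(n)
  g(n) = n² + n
False

f(n) = n² log(n) is O(n² log n), and g(n) = n² + n is O(n²).
Since O(n² log n) grows faster than O(n²), f(n) = O(g(n)) is false.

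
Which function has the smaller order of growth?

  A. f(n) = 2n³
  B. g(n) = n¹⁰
A

f(n) = 2n³ is O(n³), while g(n) = n¹⁰ is O(n¹⁰).
Since O(n³) grows slower than O(n¹⁰), f(n) is dominated.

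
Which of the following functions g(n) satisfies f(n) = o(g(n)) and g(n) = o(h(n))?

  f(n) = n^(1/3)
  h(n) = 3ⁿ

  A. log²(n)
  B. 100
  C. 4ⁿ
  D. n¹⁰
D

We need g(n) with n^(1/3) = o(g(n)) and g(n) = o(3ⁿ), i.e. O(n^(1/3)) ≺ g ≺ O(3ⁿ).
Check each option:
  A. log²(n) — O(log² n) does not grow strictly faster than f(n)
  B. 100 — O(1) does not grow strictly faster than f(n)
  C. 4ⁿ — O(4ⁿ) does not grow strictly slower than h(n)
  D. n¹⁰ — O(n¹⁰) is strictly between O(n^(1/3)) and O(3ⁿ) ✓

Only option D (n¹⁰) lies strictly between.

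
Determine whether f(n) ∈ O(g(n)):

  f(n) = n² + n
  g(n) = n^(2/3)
False

f(n) = n² + n is O(n²), and g(n) = n^(2/3) is O(n^(2/3)).
Since O(n²) grows faster than O(n^(2/3)), f(n) = O(g(n)) is false.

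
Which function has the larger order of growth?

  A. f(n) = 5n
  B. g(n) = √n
A

f(n) = 5n is O(n), while g(n) = √n is O(√n).
Since O(n) grows faster than O(√n), f(n) dominates.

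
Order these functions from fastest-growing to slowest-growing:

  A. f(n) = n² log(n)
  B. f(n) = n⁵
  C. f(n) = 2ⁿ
C > B > A

Comparing growth rates:
C = 2ⁿ is O(2ⁿ)
B = n⁵ is O(n⁵)
A = n² log(n) is O(n² log n)

Therefore, the order from fastest to slowest is: C > B > A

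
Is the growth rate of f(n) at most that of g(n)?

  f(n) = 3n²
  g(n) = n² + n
True

f(n) = 3n² and g(n) = n² + n are both O(n²).
Big-O permits equal growth rates (f ≤ c·g for some c), so f(n) = O(g(n)) is true.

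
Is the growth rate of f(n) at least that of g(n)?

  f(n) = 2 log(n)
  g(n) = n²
False

f(n) = 2 log(n) is O(log n), and g(n) = n² is O(n²).
Since O(log n) grows slower than O(n²), f(n) = Ω(g(n)) is false.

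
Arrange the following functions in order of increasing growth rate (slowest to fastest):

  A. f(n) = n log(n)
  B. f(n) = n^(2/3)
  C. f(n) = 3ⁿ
B < A < C

Comparing growth rates:
B = n^(2/3) is O(n^(2/3))
A = n log(n) is O(n log n)
C = 3ⁿ is O(3ⁿ)

Therefore, the order from slowest to fastest is: B < A < C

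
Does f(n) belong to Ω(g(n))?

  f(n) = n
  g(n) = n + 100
True

f(n) = n and g(n) = n + 100 are both O(n).
Big-Ω permits equal growth rates (f ≥ c·g for some c > 0), so f(n) = Ω(g(n)) is true.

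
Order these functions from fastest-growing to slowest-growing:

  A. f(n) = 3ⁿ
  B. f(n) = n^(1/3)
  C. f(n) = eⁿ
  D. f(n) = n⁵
A > C > D > B

Comparing growth rates:
A = 3ⁿ is O(3ⁿ)
C = eⁿ is O(eⁿ)
D = n⁵ is O(n⁵)
B = n^(1/3) is O(n^(1/3))

Therefore, the order from fastest to slowest is: A > C > D > B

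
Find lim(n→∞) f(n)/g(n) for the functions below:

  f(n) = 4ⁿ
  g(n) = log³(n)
∞

Since 4ⁿ (O(4ⁿ)) grows faster than log³(n) (O(log³ n)),
the ratio f(n)/g(n) → ∞ as n → ∞.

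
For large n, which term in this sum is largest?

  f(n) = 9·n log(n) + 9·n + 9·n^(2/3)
9·n log(n)

Looking at each term:
  - 9·n log(n) is O(n log n)
  - 9·n is O(n)
  - 9·n^(2/3) is O(n^(2/3))

The term 9·n log(n) (O(n log n)) grows fastest and dominates all others.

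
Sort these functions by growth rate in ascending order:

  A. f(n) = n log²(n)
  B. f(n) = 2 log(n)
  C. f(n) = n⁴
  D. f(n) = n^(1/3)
B < D < A < C

Comparing growth rates:
B = 2 log(n) is O(log n)
D = n^(1/3) is O(n^(1/3))
A = n log²(n) is O(n log² n)
C = n⁴ is O(n⁴)

Therefore, the order from slowest to fastest is: B < D < A < C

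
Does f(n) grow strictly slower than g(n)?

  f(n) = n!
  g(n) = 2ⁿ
False

f(n) = n! is O(n!), and g(n) = 2ⁿ is O(2ⁿ).
Since O(n!) grows faster than or equal to O(2ⁿ), f(n) = o(g(n)) is false.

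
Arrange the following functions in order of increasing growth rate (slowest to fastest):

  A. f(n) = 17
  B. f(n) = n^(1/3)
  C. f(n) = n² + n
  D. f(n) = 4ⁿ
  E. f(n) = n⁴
A < B < C < E < D

Comparing growth rates:
A = 17 is O(1)
B = n^(1/3) is O(n^(1/3))
C = n² + n is O(n²)
E = n⁴ is O(n⁴)
D = 4ⁿ is O(4ⁿ)

Therefore, the order from slowest to fastest is: A < B < C < E < D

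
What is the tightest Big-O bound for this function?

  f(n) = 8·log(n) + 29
O(log n)

The dominant term in 8·log(n) + 29 is 8·log(n), which is Θ(log n).
Lower-order terms (29) are asymptotically negligible.
Constants are absorbed, so the tightest bound is O(log n).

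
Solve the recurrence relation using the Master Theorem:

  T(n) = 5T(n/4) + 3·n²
Θ(n²)

Master Theorem: a = 5, b = 4, f(n) = 3·n².
Compute the critical exponent d = log₄(5) = 1.161.
Compare f(n) = Θ(n²) against n^d:
  k = 2 > d = 1.161, so f(n) = Ω(n^(d+ε)) — Case 3.
  Regularity: a·(n/b)^2/n^2 = a/b^2 = 5/16 < 1 ✓.
  The top-level work dominates: T(n) = Θ(f(n)) = Θ(n²).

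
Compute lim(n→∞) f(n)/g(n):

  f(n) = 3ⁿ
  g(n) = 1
∞

Since 3ⁿ (O(3ⁿ)) grows faster than 1 (O(1)),
the ratio f(n)/g(n) → ∞ as n → ∞.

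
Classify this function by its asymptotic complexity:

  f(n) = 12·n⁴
O(n⁴)

The dominant term in 12·n⁴ is 12·n⁴, which is Θ(n⁴).
Constants are absorbed, so the tightest bound is O(n⁴).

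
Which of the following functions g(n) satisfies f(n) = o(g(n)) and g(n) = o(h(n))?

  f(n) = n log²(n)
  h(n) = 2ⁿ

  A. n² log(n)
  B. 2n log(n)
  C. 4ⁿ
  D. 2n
A

We need g(n) with n log²(n) = o(g(n)) and g(n) = o(2ⁿ), i.e. O(n log² n) ≺ g ≺ O(2ⁿ).
Check each option:
  A. n² log(n) — O(n² log n) is strictly between O(n log² n) and O(2ⁿ) ✓
  B. 2n log(n) — O(n log n) does not grow strictly faster than f(n)
  C. 4ⁿ — O(4ⁿ) does not grow strictly slower than h(n)
  D. 2n — O(n) does not grow strictly faster than f(n)

Only option A (n² log(n)) lies strictly between.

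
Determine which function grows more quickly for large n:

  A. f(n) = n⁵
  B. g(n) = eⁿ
B

f(n) = n⁵ is O(n⁵), while g(n) = eⁿ is O(eⁿ).
Since O(eⁿ) grows faster than O(n⁵), g(n) dominates.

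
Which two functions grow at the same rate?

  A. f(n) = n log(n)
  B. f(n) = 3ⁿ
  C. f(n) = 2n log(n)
A and C

Examining each function:
  A. n log(n) is O(n log n)
  B. 3ⁿ is O(3ⁿ)
  C. 2n log(n) is O(n log n)

Functions A and C both have the same complexity class.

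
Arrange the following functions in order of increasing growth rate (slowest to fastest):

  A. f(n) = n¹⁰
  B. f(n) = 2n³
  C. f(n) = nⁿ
B < A < C

Comparing growth rates:
B = 2n³ is O(n³)
A = n¹⁰ is O(n¹⁰)
C = nⁿ is O(nⁿ)

Therefore, the order from slowest to fastest is: B < A < C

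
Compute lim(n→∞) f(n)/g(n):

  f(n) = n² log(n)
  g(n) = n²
∞

Since n² log(n) (O(n² log n)) grows faster than n² (O(n²)),
the ratio f(n)/g(n) → ∞ as n → ∞.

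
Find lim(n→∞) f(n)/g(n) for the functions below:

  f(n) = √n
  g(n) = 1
∞

Since √n (O(√n)) grows faster than 1 (O(1)),
the ratio f(n)/g(n) → ∞ as n → ∞.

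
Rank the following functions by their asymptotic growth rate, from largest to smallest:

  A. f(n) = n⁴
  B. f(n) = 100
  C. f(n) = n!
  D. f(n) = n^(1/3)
C > A > D > B

Comparing growth rates:
C = n! is O(n!)
A = n⁴ is O(n⁴)
D = n^(1/3) is O(n^(1/3))
B = 100 is O(1)

Therefore, the order from fastest to slowest is: C > A > D > B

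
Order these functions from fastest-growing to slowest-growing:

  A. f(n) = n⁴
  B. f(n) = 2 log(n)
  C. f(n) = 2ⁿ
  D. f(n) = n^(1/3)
C > A > D > B

Comparing growth rates:
C = 2ⁿ is O(2ⁿ)
A = n⁴ is O(n⁴)
D = n^(1/3) is O(n^(1/3))
B = 2 log(n) is O(log n)

Therefore, the order from fastest to slowest is: C > A > D > B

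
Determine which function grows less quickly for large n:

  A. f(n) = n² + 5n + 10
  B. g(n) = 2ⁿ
A

f(n) = n² + 5n + 10 is O(n²), while g(n) = 2ⁿ is O(2ⁿ).
Since O(n²) grows slower than O(2ⁿ), f(n) is dominated.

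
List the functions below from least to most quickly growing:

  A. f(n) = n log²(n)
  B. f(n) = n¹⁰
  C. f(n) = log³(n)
C < A < B

Comparing growth rates:
C = log³(n) is O(log³ n)
A = n log²(n) is O(n log² n)
B = n¹⁰ is O(n¹⁰)

Therefore, the order from slowest to fastest is: C < A < B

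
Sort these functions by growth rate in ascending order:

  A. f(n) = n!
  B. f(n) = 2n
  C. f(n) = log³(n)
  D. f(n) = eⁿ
C < B < D < A

Comparing growth rates:
C = log³(n) is O(log³ n)
B = 2n is O(n)
D = eⁿ is O(eⁿ)
A = n! is O(n!)

Therefore, the order from slowest to fastest is: C < B < D < A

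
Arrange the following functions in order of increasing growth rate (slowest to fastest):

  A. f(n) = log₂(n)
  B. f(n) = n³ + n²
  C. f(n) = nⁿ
A < B < C

Comparing growth rates:
A = log₂(n) is O(log n)
B = n³ + n² is O(n³)
C = nⁿ is O(nⁿ)

Therefore, the order from slowest to fastest is: A < B < C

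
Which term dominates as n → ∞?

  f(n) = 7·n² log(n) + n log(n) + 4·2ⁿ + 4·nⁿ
4·nⁿ

Looking at each term:
  - 7·n² log(n) is O(n² log n)
  - n log(n) is O(n log n)
  - 4·2ⁿ is O(2ⁿ)
  - 4·nⁿ is O(nⁿ)

The term 4·nⁿ (O(nⁿ)) grows fastest and dominates all others.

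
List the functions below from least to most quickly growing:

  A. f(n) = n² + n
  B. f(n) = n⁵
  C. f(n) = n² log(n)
A < C < B

Comparing growth rates:
A = n² + n is O(n²)
C = n² log(n) is O(n² log n)
B = n⁵ is O(n⁵)

Therefore, the order from slowest to fastest is: A < C < B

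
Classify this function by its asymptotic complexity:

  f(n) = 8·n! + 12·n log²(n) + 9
O(n!)

The dominant term in 8·n! + 12·n log²(n) + 9 is 8·n!, which is Θ(n!).
Lower-order terms (12·n log²(n), 9) are asymptotically negligible.
Constants are absorbed, so the tightest bound is O(n!).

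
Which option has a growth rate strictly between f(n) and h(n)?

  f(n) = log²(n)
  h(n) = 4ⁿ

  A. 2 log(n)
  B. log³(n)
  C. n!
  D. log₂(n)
B

We need g(n) with log²(n) = o(g(n)) and g(n) = o(4ⁿ), i.e. O(log² n) ≺ g ≺ O(4ⁿ).
Check each option:
  A. 2 log(n) — O(log n) does not grow strictly faster than f(n)
  B. log³(n) — O(log³ n) is strictly between O(log² n) and O(4ⁿ) ✓
  C. n! — O(n!) does not grow strictly slower than h(n)
  D. log₂(n) — O(log n) does not grow strictly faster than f(n)

Only option B (log³(n)) lies strictly between.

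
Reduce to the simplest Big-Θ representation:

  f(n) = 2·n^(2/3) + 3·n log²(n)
Θ(n log² n)

Order the terms by growth rate: 2·n^(2/3) ≺ 3·n log²(n).
The fastest-growing term 3·n log²(n) dominates as n → ∞; dropping its constant factor gives Θ(n log² n).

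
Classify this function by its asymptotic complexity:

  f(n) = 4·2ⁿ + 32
O(2ⁿ)

The dominant term in 4·2ⁿ + 32 is 4·2ⁿ, which is Θ(2ⁿ).
Lower-order terms (32) are asymptotically negligible.
Constants are absorbed, so the tightest bound is O(2ⁿ).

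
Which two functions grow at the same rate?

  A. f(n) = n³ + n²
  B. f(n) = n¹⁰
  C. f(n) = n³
A and C

Examining each function:
  A. n³ + n² is O(n³)
  B. n¹⁰ is O(n¹⁰)
  C. n³ is O(n³)

Functions A and C both have the same complexity class.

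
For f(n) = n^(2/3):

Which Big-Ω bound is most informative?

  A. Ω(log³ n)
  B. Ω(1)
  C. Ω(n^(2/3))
C

f(n) = n^(2/3) is Ω(n^(2/3)).
All listed options are valid Big-Ω bounds (lower bounds),
but Ω(n^(2/3)) is the tightest (largest valid bound).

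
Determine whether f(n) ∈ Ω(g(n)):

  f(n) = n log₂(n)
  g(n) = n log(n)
True

f(n) = n log₂(n) and g(n) = n log(n) are both O(n log n).
Big-Ω permits equal growth rates (f ≥ c·g for some c > 0), so f(n) = Ω(g(n)) is true.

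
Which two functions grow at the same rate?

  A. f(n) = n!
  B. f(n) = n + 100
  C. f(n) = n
B and C

Examining each function:
  A. n! is O(n!)
  B. n + 100 is O(n)
  C. n is O(n)

Functions B and C both have the same complexity class.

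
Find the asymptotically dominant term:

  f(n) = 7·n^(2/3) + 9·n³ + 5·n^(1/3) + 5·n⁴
5·n⁴

Looking at each term:
  - 7·n^(2/3) is O(n^(2/3))
  - 9·n³ is O(n³)
  - 5·n^(1/3) is O(n^(1/3))
  - 5·n⁴ is O(n⁴)

The term 5·n⁴ (O(n⁴)) grows fastest and dominates all others.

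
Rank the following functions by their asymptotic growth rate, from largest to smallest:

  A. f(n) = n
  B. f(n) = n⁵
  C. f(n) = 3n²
B > C > A

Comparing growth rates:
B = n⁵ is O(n⁵)
C = 3n² is O(n²)
A = n is O(n)

Therefore, the order from fastest to slowest is: B > C > A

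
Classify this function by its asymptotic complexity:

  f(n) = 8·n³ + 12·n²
O(n³)

The dominant term in 8·n³ + 12·n² is 8·n³, which is Θ(n³).
Lower-order terms (12·n²) are asymptotically negligible.
Constants are absorbed, so the tightest bound is O(n³).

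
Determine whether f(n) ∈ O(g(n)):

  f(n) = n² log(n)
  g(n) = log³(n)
False

f(n) = n² log(n) is O(n² log n), and g(n) = log³(n) is O(log³ n).
Since O(n² log n) grows faster than O(log³ n), f(n) = O(g(n)) is false.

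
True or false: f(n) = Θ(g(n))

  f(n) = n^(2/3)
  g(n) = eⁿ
False

f(n) = n^(2/3) is O(n^(2/3)), and g(n) = eⁿ is O(eⁿ).
Since they have different growth rates, f(n) = Θ(g(n)) is false.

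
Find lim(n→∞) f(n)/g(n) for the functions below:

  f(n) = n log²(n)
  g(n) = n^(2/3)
∞

Since n log²(n) (O(n log² n)) grows faster than n^(2/3) (O(n^(2/3))),
the ratio f(n)/g(n) → ∞ as n → ∞.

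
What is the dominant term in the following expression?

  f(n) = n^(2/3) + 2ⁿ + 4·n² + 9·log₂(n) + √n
2ⁿ

Looking at each term:
  - n^(2/3) is O(n^(2/3))
  - 2ⁿ is O(2ⁿ)
  - 4·n² is O(n²)
  - 9·log₂(n) is O(log n)
  - √n is O(√n)

The term 2ⁿ (O(2ⁿ)) grows fastest and dominates all others.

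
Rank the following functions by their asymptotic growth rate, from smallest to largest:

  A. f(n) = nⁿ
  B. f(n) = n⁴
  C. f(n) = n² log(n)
C < B < A

Comparing growth rates:
C = n² log(n) is O(n² log n)
B = n⁴ is O(n⁴)
A = nⁿ is O(nⁿ)

Therefore, the order from slowest to fastest is: C < B < A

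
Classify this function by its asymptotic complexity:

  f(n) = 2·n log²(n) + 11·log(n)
O(n log² n)

The dominant term in 2·n log²(n) + 11·log(n) is 2·n log²(n), which is Θ(n log² n).
Lower-order terms (11·log(n)) are asymptotically negligible.
Constants are absorbed, so the tightest bound is O(n log² n).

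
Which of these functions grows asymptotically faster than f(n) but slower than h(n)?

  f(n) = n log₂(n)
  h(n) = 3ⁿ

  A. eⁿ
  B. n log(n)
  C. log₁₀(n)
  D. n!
A

We need g(n) with n log₂(n) = o(g(n)) and g(n) = o(3ⁿ), i.e. O(n log n) ≺ g ≺ O(3ⁿ).
Check each option:
  A. eⁿ — O(eⁿ) is strictly between O(n log n) and O(3ⁿ) ✓
  B. n log(n) — O(n log n) does not grow strictly faster than f(n)
  C. log₁₀(n) — O(log n) does not grow strictly faster than f(n)
  D. n! — O(n!) does not grow strictly slower than h(n)

Only option A (eⁿ) lies strictly between.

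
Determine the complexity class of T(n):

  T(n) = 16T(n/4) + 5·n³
Θ(n³)

Master Theorem: a = 16, b = 4, f(n) = 5·n³.
Compute the critical exponent d = log₄(16) = 2.
Compare f(n) = Θ(n³) against n^d:
  k = 3 > d = 2, so f(n) = Ω(n^(d+ε)) — Case 3.
  Regularity: a·(n/b)^3/n^3 = a/b^3 = 16/64 < 1 ✓.
  The top-level work dominates: T(n) = Θ(f(n)) = Θ(n³).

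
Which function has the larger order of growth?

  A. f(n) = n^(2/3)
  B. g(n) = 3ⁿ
B

f(n) = n^(2/3) is O(n^(2/3)), while g(n) = 3ⁿ is O(3ⁿ).
Since O(3ⁿ) grows faster than O(n^(2/3)), g(n) dominates.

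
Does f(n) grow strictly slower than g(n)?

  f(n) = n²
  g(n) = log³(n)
False

f(n) = n² is O(n²), and g(n) = log³(n) is O(log³ n).
Since O(n²) grows faster than or equal to O(log³ n), f(n) = o(g(n)) is false.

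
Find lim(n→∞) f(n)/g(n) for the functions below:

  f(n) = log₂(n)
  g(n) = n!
0

Since log₂(n) (O(log n)) grows slower than n! (O(n!)),
the ratio f(n)/g(n) → 0 as n → ∞.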